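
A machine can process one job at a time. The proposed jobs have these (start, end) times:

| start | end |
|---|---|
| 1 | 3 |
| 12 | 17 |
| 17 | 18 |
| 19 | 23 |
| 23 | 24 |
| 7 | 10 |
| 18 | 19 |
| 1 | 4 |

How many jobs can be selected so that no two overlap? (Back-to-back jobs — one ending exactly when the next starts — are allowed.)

7

Order by finish time; keep every interval that doesn't clash with the previous kept one.
By end time: (1,3), (1,4), (7,10), (12,17), (17,18), (18,19), (19,23), (23,24).
Pick (1,3); next start ≥ 3 → (7,10); next start ≥ 10 → (12,17); next start ≥ 17 → (17,18); next start ≥ 18 → (18,19); next start ≥ 19 → (19,23); next start ≥ 23 → (23,24).
Selected 7 jobs.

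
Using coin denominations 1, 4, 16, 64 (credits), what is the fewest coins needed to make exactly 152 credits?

5

152 − 2×64→24 − 1×16→8 − 2×4→0
Total coins = 2 + 1 + 2 = 5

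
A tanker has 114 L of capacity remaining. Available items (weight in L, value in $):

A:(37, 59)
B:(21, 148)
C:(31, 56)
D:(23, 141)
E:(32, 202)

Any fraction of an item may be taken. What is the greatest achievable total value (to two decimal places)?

Greedy by value/weight ratio, highest first.
Order: B (148/21=7.05) > E (202/32=6.31) > D (141/23=6.13) > C (56/31=1.81) > A (59/37=1.59)
Fill: take B (21 @ 148) → take E (32 @ 202) → take D (23 @ 141) → take C (31 @ 56) → take 7/37 of A → 11.16; 114/114 used.
Total value = 558.16

558.16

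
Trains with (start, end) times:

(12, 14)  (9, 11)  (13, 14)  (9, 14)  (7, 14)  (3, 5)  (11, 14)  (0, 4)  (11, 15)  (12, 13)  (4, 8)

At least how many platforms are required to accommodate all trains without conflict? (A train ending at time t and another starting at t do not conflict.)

6

Events (time:±→running): 0:+→1 3:+→2 4:-→1 4:+→2 5:-→1 7:+→2 8:-→1 9:+→2 9:+→3 11:-→2 11:+→3 11:+→4 12:+→5 12:+→6 … peak 6.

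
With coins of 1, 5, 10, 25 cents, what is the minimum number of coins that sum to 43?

43 − 1×25→18 − 1×10→8 − 1×5→3 − 3×1→0
Total coins = 1 + 1 + 1 + 3 = 6

6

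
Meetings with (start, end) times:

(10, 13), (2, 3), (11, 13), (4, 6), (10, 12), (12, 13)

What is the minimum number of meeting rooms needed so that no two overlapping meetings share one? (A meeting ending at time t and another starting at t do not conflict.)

3

Count concurrent intervals with a sweep; the peak is the room count.
starts: [2, 4, 10, 10, 11, 12]
ends:   [3, 6, 12, 13, 13, 13]
s2→1 e3→0 s4→1 e6→0 s10→1 s10→2 s11→3  — peak 3.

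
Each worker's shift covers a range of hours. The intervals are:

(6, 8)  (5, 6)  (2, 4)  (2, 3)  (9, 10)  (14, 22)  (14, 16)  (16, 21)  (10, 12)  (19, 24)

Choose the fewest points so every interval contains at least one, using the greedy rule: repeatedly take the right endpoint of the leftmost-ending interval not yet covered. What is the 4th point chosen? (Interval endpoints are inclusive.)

16

Sort by right endpoint; whenever an interval is uncovered, place a point at its right end.
Sorted: [2,3] [2,4] [5,6] [6,8] [9,10] [10,12] [14,16] [16,21] [14,22] [19,24]
{[2,3],[2,4]} hit by 3; {[5,6],[6,8]} hit by 6; {[9,10],[10,12]} hit by 10; {[14,16],[16,21],[14,22]} hit by 16; {[19,24]} hit by 24.
Points: 3, 6, 10, 16, 24 (5 total).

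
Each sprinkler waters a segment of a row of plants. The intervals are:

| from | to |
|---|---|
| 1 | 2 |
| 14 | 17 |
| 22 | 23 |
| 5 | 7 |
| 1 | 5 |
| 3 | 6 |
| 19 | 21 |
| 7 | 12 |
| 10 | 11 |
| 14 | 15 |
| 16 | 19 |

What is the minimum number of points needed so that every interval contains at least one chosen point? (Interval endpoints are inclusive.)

6

By right end: [1,2]  [1,5]  [3,6]  [5,7]  [10,11]  [7,12]  [14,15]  [14,17]  [16,19]  [19,21]  [22,23]
[1,2] uncovered → point at 2; [3,6] uncovered → point at 6; [10,11] uncovered → point at 11; [14,15] uncovered → point at 15; [16,19] uncovered → point at 19; [22,23] uncovered → point at 23.
Points: 2, 6, 11, 15, 19, 23 (6 total).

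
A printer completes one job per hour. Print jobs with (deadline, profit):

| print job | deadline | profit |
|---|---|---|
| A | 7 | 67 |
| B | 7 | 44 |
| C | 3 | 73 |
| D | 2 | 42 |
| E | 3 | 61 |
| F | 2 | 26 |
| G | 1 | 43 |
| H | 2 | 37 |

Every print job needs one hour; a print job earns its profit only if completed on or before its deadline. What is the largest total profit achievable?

288

Profit order: C=73 A=67 E=61 B=44 G=43 D=42 H=37 F=26
Assign: C→slot 3, A→slot 7, E→slot 2, B→slot 6, G→slot 1, D skipped, H skipped, F skipped.
Slots: [1:G] [2:E] [3:C] [6:B] [7:A]
Profit = 43 + 61 + 73 + 44 + 67 = 288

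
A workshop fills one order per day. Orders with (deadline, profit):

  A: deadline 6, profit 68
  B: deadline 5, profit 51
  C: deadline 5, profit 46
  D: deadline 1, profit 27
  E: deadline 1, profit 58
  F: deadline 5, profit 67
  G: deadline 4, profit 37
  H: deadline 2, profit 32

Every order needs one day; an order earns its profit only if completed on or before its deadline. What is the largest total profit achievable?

327

Take jobs in profit order; each goes to the latest open slot no later than its deadline.
By profit: A(d6,68), F(d5,67), E(d1,58), B(d5,51), C(d5,46), G(d4,37), H(d2,32), D(d1,27)
A→slot 6; F→slot 5; E→slot 1; B→slot 4; C→slot 3; G→slot 2; H skipped; D skipped.
Profit = 58 + 37 + 46 + 51 + 67 + 68 = 327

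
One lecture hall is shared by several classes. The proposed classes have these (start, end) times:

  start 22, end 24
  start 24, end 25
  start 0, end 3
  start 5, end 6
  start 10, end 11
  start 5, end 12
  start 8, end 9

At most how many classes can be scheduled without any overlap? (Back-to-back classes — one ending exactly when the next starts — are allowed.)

6

Order by finish time; keep every interval that doesn't clash with the previous kept one.
By end time: (0,3), (5,6), (8,9), (10,11), (5,12), (22,24), (24,25).
Pick (0,3); next start ≥ 3 → (5,6); next start ≥ 6 → (8,9); next start ≥ 9 → (10,11); next start ≥ 11 → (22,24); next start ≥ 24 → (24,25).
Selected 6 classes.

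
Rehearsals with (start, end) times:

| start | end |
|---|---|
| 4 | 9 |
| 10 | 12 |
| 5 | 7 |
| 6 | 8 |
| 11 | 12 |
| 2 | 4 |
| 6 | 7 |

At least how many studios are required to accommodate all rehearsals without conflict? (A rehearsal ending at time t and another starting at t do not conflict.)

4

The answer is the maximum number of intervals overlapping at any instant.
starts: [2, 4, 5, 6, 6, 10, 11]
ends:   [4, 7, 7, 8, 9, 12, 12]
s2→1 e4→0 s4→1 s5→2 s6→3 s6→4  — peak 4.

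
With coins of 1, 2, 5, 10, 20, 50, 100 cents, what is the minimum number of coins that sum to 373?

7

Use the largest denomination that fits, subtract, and repeat.
373 = 3×100 + 1×50 + 1×20 + 1×2 + 1×1
Total coins = 3 + 1 + 1 + 1 + 1 = 7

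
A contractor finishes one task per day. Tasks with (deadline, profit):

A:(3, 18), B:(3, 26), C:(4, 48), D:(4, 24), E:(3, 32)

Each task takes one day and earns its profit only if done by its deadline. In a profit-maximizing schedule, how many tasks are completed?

Sort by profit descending; place each in the latest free slot ≤ its deadline.
By profit: C(d4,48), E(d3,32), B(d3,26), D(d4,24), A(d3,18)
C→slot 4; E→slot 3; B→slot 2; D→slot 1; A skipped.
4 of 5 scheduled.

4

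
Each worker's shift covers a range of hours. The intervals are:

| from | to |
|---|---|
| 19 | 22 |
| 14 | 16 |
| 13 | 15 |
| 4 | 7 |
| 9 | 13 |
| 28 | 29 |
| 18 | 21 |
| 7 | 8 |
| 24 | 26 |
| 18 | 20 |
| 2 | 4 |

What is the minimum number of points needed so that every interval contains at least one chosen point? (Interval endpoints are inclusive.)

Sort by right endpoint; whenever an interval is uncovered, place a point at its right end.
By right end: [2,4]  [4,7]  [7,8]  [9,13]  [13,15]  [14,16]  [18,20]  [18,21]  [19,22]  [24,26]  [28,29]
[2,4] uncovered → point at 4; [7,8] uncovered → point at 8; [9,13] uncovered → point at 13; [14,16] uncovered → point at 16; [18,20] uncovered → point at 20; [24,26] uncovered → point at 26; [28,29] uncovered → point at 29.
Points: 4, 8, 13, 16, 20, 26, 29 (7 total).

7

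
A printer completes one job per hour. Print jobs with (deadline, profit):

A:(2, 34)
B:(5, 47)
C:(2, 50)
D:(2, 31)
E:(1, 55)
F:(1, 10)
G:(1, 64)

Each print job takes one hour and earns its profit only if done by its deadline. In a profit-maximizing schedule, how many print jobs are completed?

Sort by profit descending; place each in the latest free slot ≤ its deadline.
Profit order: G=64 E=55 C=50 B=47 A=34 D=31 F=10
Assign: G→slot 1, E skipped, C→slot 2, B→slot 5, A skipped, D skipped, F skipped.
Slots: [1:G] [2:C] [5:B]
3 of 7 scheduled.

3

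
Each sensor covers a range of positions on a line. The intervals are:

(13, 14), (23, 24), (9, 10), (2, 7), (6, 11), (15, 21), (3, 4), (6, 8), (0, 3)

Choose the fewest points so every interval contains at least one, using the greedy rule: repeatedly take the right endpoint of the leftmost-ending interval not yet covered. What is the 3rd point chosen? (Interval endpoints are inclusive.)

Sorted: [0,3] [3,4] [2,7] [6,8] [9,10] [6,11] [13,14] [15,21] [23,24]
{[0,3],[3,4],[2,7]} hit by 3; {[6,8]} hit by 8; {[9,10],[6,11]} hit by 10; {[13,14]} hit by 14; {[15,21]} hit by 21; {[23,24]} hit by 24.
Points: 3, 8, 10, 14, 21, 24 (6 total).

10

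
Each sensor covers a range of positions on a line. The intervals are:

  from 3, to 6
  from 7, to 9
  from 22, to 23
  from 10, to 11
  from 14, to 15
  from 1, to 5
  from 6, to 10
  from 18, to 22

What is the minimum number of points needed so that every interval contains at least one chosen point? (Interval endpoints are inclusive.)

5

Sorted: [1,5] [3,6] [7,9] [6,10] [10,11] [14,15] [18,22] [22,23]
{[1,5],[3,6]} hit by 5; {[7,9],[6,10]} hit by 9; {[10,11]} hit by 11; {[14,15]} hit by 15; {[18,22],[22,23]} hit by 22.
Points: 5, 9, 11, 15, 22 (5 total).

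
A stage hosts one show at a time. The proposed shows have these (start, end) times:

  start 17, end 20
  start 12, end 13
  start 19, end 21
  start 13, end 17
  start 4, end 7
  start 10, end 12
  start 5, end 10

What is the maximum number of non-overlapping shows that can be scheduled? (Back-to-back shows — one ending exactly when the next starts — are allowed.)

5

Order by finish time; keep every interval that doesn't clash with the previous kept one.
By end time: (4,7), (5,10), (10,12), (12,13), (13,17), (17,20), (19,21).
Pick (4,7); next start ≥ 7 → (10,12); next start ≥ 12 → (12,13); next start ≥ 13 → (13,17); next start ≥ 17 → (17,20).
Selected 5 shows.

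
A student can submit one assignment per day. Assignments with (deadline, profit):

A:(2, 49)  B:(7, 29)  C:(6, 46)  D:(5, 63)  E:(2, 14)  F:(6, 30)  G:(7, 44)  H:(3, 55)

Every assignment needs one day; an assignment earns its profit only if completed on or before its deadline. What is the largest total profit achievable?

By profit: D(d5,63), H(d3,55), A(d2,49), C(d6,46), G(d7,44), F(d6,30), B(d7,29), E(d2,14)
D→slot 5; H→slot 3; A→slot 2; C→slot 6; G→slot 7; F→slot 4; B→slot 1; E skipped.
Profit = 29 + 49 + 55 + 30 + 63 + 46 + 44 = 316

316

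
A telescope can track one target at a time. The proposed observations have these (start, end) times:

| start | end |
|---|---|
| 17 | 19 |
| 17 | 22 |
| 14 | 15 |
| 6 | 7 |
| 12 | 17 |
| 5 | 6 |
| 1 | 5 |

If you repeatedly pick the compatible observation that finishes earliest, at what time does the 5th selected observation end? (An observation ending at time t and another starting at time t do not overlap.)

Sort by end time and greedily take each interval whose start is ≥ the last chosen end.
Sorted by end: (1,5)  (5,6)  (6,7)  (14,15)  (12,17)  (17,19)  (17,22)
take (1,5); take (5,6); take (6,7); take (14,15); take (17,19).
Selected: (1,5) (5,6) (6,7) (14,15) (17,19)

19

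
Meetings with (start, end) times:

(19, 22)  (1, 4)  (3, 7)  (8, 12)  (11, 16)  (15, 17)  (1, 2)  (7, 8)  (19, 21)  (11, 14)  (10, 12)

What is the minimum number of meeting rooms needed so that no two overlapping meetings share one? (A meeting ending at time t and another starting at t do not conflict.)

4

Events (time:±→running): 1:+→1 1:+→2 2:-→1 3:+→2 4:-→1 7:-→0 7:+→1 8:-→0 8:+→1 10:+→2 11:+→3 11:+→4 … peak 4.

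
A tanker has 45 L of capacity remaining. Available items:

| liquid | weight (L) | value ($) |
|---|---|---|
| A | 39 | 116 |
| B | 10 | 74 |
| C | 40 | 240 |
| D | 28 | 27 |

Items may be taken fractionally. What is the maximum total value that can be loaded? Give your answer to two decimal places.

284.00

Sort by value per unit weight and fill in that order.
Ratios (sorted): B 7.40, C 6.00, A 2.97, D 0.96
take B (10 @ 74); take 35/40 of C → 210.00. Capacity used 45/45.
Total value = 284.00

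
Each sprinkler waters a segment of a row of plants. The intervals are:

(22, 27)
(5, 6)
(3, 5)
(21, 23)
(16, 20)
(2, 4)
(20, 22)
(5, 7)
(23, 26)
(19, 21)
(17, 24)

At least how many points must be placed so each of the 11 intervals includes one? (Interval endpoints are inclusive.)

4

Sort by right endpoint; whenever an interval is uncovered, place a point at its right end.
By right end: [2,4]  [3,5]  [5,6]  [5,7]  [16,20]  [19,21]  [20,22]  [21,23]  [17,24]  [23,26]  [22,27]
[2,4] uncovered → point at 4; [5,6] uncovered → point at 6; [16,20] uncovered → point at 20; [21,23] uncovered → point at 23.
Points: 4, 6, 20, 23 (4 total).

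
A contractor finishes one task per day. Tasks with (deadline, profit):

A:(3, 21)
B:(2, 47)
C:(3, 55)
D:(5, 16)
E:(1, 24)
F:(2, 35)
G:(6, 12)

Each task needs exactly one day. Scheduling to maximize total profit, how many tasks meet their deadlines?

5

Sort by profit descending; place each in the latest free slot ≤ its deadline.
By profit: C(d3,55), B(d2,47), F(d2,35), E(d1,24), A(d3,21), D(d5,16), G(d6,12)
C→slot 3; B→slot 2; F→slot 1; E skipped; A skipped; D→slot 5; G→slot 6.
5 of 7 scheduled.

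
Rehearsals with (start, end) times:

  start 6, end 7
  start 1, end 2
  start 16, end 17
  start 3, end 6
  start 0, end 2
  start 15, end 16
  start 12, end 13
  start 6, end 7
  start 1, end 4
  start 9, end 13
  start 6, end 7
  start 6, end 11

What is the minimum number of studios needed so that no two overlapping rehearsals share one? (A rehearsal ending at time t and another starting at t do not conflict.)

Count concurrent intervals with a sweep; the peak is the room count.
starts: [0, 1, 1, 3, 6, 6, 6, 6, 9, 12, 15, 16]
ends:   [2, 2, 4, 6, 7, 7, 7, 11, 13, 13, 16, 17]
s0→1 s1→2 s1→3 e2→2 e2→1 s3→2 e4→1 e6→0 s6→1 s6→2 s6→3 s6→4  — peak 4.

4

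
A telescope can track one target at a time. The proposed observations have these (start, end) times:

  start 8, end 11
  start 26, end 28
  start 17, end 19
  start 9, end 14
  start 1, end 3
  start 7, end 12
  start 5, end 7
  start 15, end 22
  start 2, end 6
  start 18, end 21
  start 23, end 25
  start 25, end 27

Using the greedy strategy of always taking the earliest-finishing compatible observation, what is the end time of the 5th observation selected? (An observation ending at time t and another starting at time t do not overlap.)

Greedy by earliest finish: after sorting by end time, pick each interval compatible with the last pick.
Sorted by end: (1,3)  (2,6)  (5,7)  (8,11)  (7,12)  (9,14)  (17,19)  (18,21)  (15,22)  (23,25)  (25,27)  (26,28)
take (1,3); take (5,7); take (8,11); skip (9,14); take (17,19); take (23,25); take (25,27); skip (26,28).
Selected: (1,3) (5,7) (8,11) (17,19) (23,25) (25,27)

25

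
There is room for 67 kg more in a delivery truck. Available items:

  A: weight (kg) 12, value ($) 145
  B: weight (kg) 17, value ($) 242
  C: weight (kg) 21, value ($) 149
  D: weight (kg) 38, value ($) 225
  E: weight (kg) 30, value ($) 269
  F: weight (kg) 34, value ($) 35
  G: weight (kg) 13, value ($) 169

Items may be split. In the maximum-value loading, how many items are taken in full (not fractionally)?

Sort by value per unit weight and fill in that order.
Order: B (242/17=14.24) > G (169/13=13.00) > A (145/12=12.08) > E (269/30=8.97) > C (149/21=7.10) > D (225/38=5.92) > F (35/34=1.03)
Fill: take B (17 @ 242) → take G (13 @ 169) → take A (12 @ 145) → take 25/30 of E → 224.17; 67/67 used.
3 item(s) taken whole; one partial (take 25/30 of E).

3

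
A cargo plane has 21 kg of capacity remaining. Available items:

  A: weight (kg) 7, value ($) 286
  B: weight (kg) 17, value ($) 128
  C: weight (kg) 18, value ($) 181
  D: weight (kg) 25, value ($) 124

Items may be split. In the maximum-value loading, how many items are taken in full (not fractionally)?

1

Greedy by value/weight ratio, highest first.
Ratios (sorted): A 40.86, C 10.06, B 7.53, D 4.96
take A (7 @ 286); take 14/18 of C → 140.78. Capacity used 21/21.
1 item(s) taken whole; one partial (take 14/18 of C).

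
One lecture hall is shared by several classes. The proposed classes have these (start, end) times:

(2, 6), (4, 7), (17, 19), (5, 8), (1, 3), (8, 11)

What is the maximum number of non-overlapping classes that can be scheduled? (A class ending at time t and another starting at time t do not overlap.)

4

By end time: (1,3), (2,6), (4,7), (5,8), (8,11), (17,19).
Pick (1,3); next start ≥ 3 → (4,7); next start ≥ 7 → (8,11); next start ≥ 11 → (17,19).
Selected 4 classes.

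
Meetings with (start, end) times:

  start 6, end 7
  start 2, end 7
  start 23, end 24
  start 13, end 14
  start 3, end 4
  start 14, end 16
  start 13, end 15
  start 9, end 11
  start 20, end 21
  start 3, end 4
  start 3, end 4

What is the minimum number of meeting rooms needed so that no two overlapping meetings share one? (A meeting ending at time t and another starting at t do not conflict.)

4

starts: [2, 3, 3, 3, 6, 9, 13, 13, 14, 20, 23]
ends:   [4, 4, 4, 7, 7, 11, 14, 15, 16, 21, 24]
s2→1 s3→2 s3→3 s3→4  — peak 4.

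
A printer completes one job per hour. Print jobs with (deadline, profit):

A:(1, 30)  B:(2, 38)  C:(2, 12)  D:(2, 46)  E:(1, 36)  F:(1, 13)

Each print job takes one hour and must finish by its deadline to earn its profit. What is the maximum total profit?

Take jobs in profit order; each goes to the latest open slot no later than its deadline.
By profit: D(d2,46), B(d2,38), E(d1,36), A(d1,30), F(d1,13), C(d2,12)
D→slot 2; B→slot 1; E skipped; A skipped; F skipped; C skipped.
Profit = 38 + 46 = 84

84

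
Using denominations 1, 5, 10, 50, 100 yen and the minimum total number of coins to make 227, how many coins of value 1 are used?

Use the largest denomination that fits, subtract, and repeat.
227 − 2×100→27 − 2×10→7 − 1×5→2 − 2×1→0
Count of 1: 2

2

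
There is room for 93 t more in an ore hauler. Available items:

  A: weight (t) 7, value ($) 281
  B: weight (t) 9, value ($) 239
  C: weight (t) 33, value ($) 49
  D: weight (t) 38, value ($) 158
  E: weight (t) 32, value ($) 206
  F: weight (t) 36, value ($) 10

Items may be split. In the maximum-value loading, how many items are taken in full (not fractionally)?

Ratios (sorted): A 40.14, B 26.56, E 6.44, D 4.16, C 1.48, F 0.28
take A (7 @ 281); take B (9 @ 239); take E (32 @ 206); take D (38 @ 158); take 7/33 of C → 10.39. Capacity used 93/93.
4 item(s) taken whole; one partial (take 7/33 of C).

4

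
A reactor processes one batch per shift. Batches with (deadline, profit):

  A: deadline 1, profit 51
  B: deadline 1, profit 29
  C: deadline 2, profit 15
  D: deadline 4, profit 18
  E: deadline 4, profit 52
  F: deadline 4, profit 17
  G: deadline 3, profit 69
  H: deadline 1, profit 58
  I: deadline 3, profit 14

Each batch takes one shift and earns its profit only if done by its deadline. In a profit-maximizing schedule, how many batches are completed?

By profit: G(d3,69), H(d1,58), E(d4,52), A(d1,51), B(d1,29), D(d4,18), F(d4,17), C(d2,15), I(d3,14)
G→slot 3; H→slot 1; E→slot 4; A skipped; B skipped; D→slot 2; F skipped; C skipped; I skipped.
4 of 9 scheduled.

4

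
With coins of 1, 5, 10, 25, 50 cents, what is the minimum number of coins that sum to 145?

145 − 2×50→45 − 1×25→20 − 2×10→0
Total coins = 2 + 1 + 2 = 5

5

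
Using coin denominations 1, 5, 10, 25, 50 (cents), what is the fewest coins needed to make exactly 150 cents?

150 = 3×50
Total coins = 3 = 3

3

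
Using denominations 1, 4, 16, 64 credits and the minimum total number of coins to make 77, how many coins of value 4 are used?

3

77 − 1×64→13 − 3×4→1 − 1×1→0
Count of 4: 3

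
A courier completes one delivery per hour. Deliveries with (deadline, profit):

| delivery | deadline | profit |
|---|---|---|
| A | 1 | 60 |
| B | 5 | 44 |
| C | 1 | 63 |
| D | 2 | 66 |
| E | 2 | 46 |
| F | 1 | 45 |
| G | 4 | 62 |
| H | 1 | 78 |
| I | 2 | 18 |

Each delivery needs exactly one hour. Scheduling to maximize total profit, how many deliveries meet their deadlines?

4

Profit order: H=78 D=66 C=63 G=62 A=60 E=46 F=45 B=44 I=18
Assign: H→slot 1, D→slot 2, C skipped, G→slot 4, A skipped, E skipped, F skipped, B→slot 5, I skipped.
Slots: [1:H] [2:D] [4:G] [5:B]
4 of 9 scheduled.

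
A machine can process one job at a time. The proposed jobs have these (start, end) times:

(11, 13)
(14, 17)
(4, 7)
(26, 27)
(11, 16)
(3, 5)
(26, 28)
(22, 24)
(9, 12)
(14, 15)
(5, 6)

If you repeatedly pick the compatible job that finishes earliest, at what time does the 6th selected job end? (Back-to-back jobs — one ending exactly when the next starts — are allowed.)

By end time: (3,5), (5,6), (4,7), (9,12), (11,13), (14,15), (11,16), (14,17), (22,24), (26,27), (26,28).
Pick (3,5); next start ≥ 5 → (5,6); next start ≥ 6 → (9,12); next start ≥ 12 → (14,15); next start ≥ 15 → (22,24); next start ≥ 24 → (26,27).
Selected: (3,5) (5,6) (9,12) (14,15) (22,24) (26,27)

27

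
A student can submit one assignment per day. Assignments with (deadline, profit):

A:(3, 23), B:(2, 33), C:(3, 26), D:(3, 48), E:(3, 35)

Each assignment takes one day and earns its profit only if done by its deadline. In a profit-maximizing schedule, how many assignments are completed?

3

By profit: D(d3,48), E(d3,35), B(d2,33), C(d3,26), A(d3,23)
D→slot 3; E→slot 2; B→slot 1; C skipped; A skipped.
3 of 5 scheduled.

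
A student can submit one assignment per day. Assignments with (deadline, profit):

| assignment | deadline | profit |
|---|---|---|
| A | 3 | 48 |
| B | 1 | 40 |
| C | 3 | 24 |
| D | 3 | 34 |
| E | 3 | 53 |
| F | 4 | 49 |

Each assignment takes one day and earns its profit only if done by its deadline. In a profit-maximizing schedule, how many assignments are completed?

4

Take jobs in profit order; each goes to the latest open slot no later than its deadline.
By profit: E(d3,53), F(d4,49), A(d3,48), B(d1,40), D(d3,34), C(d3,24)
E→slot 3; F→slot 4; A→slot 2; B→slot 1; D skipped; C skipped.
4 of 6 scheduled.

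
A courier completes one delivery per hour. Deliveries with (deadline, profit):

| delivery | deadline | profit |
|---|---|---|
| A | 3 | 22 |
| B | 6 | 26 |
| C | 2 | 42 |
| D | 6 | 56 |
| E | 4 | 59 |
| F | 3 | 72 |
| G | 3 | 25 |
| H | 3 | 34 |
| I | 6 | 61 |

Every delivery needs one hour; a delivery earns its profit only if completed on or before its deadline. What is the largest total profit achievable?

324

Take jobs in profit order; each goes to the latest open slot no later than its deadline.
By profit: F(d3,72), I(d6,61), E(d4,59), D(d6,56), C(d2,42), H(d3,34), B(d6,26), G(d3,25), A(d3,22)
F→slot 3; I→slot 6; E→slot 4; D→slot 5; C→slot 2; H→slot 1; B skipped; G skipped; A skipped.
Profit = 34 + 42 + 72 + 59 + 56 + 61 = 324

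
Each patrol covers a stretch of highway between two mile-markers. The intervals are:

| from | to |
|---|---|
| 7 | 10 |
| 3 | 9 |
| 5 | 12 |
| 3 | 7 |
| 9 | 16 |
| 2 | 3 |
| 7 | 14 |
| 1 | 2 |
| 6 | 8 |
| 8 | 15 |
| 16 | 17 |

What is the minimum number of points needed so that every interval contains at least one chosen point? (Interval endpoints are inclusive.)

Process intervals by earliest right end; each time one isn't hit yet, stab at its right endpoint.
By right end: [1,2]  [2,3]  [3,7]  [6,8]  [3,9]  [7,10]  [5,12]  [7,14]  [8,15]  [9,16]  [16,17]
[1,2] uncovered → point at 2; [3,7] uncovered → point at 7; [8,15] uncovered → point at 15; [16,17] uncovered → point at 17.
Points: 2, 7, 15, 17 (4 total).

4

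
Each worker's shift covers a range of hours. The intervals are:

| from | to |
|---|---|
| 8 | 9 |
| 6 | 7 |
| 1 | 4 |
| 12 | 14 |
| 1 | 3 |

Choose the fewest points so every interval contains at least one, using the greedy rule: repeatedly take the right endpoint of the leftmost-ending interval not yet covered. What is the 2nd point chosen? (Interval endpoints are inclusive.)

7

Sort by right endpoint; whenever an interval is uncovered, place a point at its right end.
Sorted: [1,3] [1,4] [6,7] [8,9] [12,14]
{[1,3],[1,4]} hit by 3; {[6,7]} hit by 7; {[8,9]} hit by 9; {[12,14]} hit by 14.
Points: 3, 7, 9, 14 (4 total).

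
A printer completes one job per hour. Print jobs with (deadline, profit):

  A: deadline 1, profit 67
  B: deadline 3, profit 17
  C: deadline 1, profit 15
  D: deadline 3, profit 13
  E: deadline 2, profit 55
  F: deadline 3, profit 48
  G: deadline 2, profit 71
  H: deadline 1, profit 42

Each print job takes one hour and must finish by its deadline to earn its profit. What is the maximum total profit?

186

By profit: G(d2,71), A(d1,67), E(d2,55), F(d3,48), H(d1,42), B(d3,17), C(d1,15), D(d3,13)
G→slot 2; A→slot 1; E skipped; F→slot 3; H skipped; B skipped; C skipped; D skipped.
Profit = 67 + 71 + 48 = 186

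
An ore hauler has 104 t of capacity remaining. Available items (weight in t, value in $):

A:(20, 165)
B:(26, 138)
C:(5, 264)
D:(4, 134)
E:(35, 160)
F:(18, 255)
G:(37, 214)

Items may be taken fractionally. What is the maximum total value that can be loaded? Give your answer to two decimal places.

1138.15

Greedy by value/weight ratio, highest first.
Ratios (sorted): C 52.80, D 33.50, F 14.17, A 8.25, G 5.78, B 5.31, E 4.57
take C (5 @ 264); take D (4 @ 134); take F (18 @ 255); take A (20 @ 165); take G (37 @ 214); take 20/26 of B → 106.15. Capacity used 104/104.
Total value = 1138.15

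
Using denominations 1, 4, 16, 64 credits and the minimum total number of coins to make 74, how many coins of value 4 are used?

2

Use the largest denomination that fits, subtract, and repeat.
74 = 1×64 + 2×4 + 2×1
Count of 4: 2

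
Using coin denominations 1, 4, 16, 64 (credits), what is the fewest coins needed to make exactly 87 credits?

87 = 1×64 + 1×16 + 1×4 + 3×1
Total coins = 1 + 1 + 1 + 3 = 6

6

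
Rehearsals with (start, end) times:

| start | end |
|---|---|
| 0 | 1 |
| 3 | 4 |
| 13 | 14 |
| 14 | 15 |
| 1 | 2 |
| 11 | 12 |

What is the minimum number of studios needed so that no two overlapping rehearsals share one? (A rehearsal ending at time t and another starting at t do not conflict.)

1

starts: [0, 1, 3, 11, 13, 14]
ends:   [1, 2, 4, 12, 14, 15]
s0→1  — peak 1.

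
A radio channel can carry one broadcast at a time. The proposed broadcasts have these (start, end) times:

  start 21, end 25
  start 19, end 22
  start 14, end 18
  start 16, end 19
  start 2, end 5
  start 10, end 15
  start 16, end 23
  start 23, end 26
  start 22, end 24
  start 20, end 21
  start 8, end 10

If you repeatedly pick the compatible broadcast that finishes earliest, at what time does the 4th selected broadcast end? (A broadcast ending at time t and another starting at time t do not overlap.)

19

By end time: (2,5), (8,10), (10,15), (14,18), (16,19), (20,21), (19,22), (16,23), (22,24), (21,25), (23,26).
Pick (2,5); next start ≥ 5 → (8,10); next start ≥ 10 → (10,15); next start ≥ 15 → (16,19); next start ≥ 19 → (20,21); next start ≥ 21 → (22,24).
Selected: (2,5) (8,10) (10,15) (16,19) (20,21) (22,24)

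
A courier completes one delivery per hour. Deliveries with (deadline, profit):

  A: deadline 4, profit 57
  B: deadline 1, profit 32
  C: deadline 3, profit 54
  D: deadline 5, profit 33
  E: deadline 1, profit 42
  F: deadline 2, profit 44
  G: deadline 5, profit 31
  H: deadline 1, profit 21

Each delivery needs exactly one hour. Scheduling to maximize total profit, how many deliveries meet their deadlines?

5

Sort by profit descending; place each in the latest free slot ≤ its deadline.
Profit order: A=57 C=54 F=44 E=42 D=33 B=32 G=31 H=21
Assign: A→slot 4, C→slot 3, F→slot 2, E→slot 1, D→slot 5, B skipped, G skipped, H skipped.
Slots: [1:E] [2:F] [3:C] [4:A] [5:D]
5 of 8 scheduled.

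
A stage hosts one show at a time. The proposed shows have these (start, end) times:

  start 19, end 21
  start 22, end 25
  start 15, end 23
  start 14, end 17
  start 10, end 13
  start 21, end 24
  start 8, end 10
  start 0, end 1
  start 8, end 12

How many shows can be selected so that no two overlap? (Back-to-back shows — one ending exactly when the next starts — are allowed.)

Order by finish time; keep every interval that doesn't clash with the previous kept one.
By end time: (0,1), (8,10), (8,12), (10,13), (14,17), (19,21), (15,23), (21,24), (22,25).
Pick (0,1); next start ≥ 1 → (8,10); next start ≥ 10 → (10,13); next start ≥ 13 → (14,17); next start ≥ 17 → (19,21); next start ≥ 21 → (21,24).
Selected 6 shows.

6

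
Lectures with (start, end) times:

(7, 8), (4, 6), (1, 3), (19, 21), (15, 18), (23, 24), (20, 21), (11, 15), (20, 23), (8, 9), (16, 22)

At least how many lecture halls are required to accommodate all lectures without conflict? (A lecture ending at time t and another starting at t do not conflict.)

Events (time:±→running): 1:+→1 3:-→0 4:+→1 6:-→0 7:+→1 8:-→0 8:+→1 9:-→0 11:+→1 15:-→0 15:+→1 16:+→2 18:-→1 19:+→2 20:+→3 20:+→4 … peak 4.

4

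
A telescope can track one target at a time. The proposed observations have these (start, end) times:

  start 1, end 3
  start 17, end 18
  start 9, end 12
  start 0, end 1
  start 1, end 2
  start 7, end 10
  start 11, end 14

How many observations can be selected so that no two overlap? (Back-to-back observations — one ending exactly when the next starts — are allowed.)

5

Order by finish time; keep every interval that doesn't clash with the previous kept one.
By end time: (0,1), (1,2), (1,3), (7,10), (9,12), (11,14), (17,18).
Pick (0,1); next start ≥ 1 → (1,2); next start ≥ 2 → (7,10); next start ≥ 10 → (11,14); next start ≥ 14 → (17,18).
Selected 5 observations.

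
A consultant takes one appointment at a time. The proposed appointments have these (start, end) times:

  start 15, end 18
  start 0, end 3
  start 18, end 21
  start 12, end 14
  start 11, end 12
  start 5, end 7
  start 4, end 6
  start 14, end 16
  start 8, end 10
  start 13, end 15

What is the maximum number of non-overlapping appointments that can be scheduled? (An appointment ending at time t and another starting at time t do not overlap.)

7

Sorted by end: (0,3)  (4,6)  (5,7)  (8,10)  (11,12)  (12,14)  (13,15)  (14,16)  (15,18)  (18,21)
take (0,3); take (4,6); take (8,10); take (11,12); take (12,14); take (14,16); take (18,21).
Selected 7 appointments.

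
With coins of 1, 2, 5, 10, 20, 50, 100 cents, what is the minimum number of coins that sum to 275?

Greedy: take as many of the largest coin as possible, then repeat with the remainder.
275 − 2×100→75 − 1×50→25 − 1×20→5 − 1×5→0
Total coins = 2 + 1 + 1 + 1 = 5

5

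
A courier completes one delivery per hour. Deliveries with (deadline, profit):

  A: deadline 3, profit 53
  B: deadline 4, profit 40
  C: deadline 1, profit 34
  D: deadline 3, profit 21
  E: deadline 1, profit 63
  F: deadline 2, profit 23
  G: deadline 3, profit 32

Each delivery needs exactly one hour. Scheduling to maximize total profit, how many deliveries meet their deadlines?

4

Profit order: E=63 A=53 B=40 C=34 G=32 F=23 D=21
Assign: E→slot 1, A→slot 3, B→slot 4, C skipped, G→slot 2, F skipped, D skipped.
Slots: [1:E] [2:G] [3:A] [4:B]
4 of 7 scheduled.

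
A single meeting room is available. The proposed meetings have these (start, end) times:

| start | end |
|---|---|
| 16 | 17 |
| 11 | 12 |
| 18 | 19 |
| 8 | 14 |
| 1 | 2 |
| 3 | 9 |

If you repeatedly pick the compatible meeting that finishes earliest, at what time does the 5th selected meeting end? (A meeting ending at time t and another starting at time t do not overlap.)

19

By end time: (1,2), (3,9), (11,12), (8,14), (16,17), (18,19).
Pick (1,2); next start ≥ 2 → (3,9); next start ≥ 9 → (11,12); next start ≥ 12 → (16,17); next start ≥ 17 → (18,19).
Selected: (1,2) (3,9) (11,12) (16,17) (18,19)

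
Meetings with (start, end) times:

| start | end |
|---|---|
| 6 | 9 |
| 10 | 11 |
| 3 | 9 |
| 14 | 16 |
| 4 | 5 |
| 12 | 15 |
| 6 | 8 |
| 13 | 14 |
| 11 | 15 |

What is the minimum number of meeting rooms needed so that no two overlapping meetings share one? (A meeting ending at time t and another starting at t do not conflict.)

starts: [3, 4, 6, 6, 10, 11, 12, 13, 14]
ends:   [5, 8, 9, 9, 11, 14, 15, 15, 16]
s3→1 s4→2 e5→1 s6→2 s6→3  — peak 3.

3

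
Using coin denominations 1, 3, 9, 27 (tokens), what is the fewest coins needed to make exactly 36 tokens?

36 = 1×27 + 1×9
Total coins = 1 + 1 = 2

2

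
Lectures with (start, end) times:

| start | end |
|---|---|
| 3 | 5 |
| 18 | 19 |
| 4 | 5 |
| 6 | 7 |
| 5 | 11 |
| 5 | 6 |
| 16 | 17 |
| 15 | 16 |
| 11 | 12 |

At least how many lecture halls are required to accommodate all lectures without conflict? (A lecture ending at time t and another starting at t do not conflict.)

Events (time:±→running): 3:+→1 4:+→2 … peak 2.

2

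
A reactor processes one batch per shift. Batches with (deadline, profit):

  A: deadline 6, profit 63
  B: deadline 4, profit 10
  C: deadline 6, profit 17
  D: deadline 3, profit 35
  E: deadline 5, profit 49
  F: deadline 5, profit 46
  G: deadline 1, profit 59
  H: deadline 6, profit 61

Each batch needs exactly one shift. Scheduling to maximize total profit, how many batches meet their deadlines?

Take jobs in profit order; each goes to the latest open slot no later than its deadline.
By profit: A(d6,63), H(d6,61), G(d1,59), E(d5,49), F(d5,46), D(d3,35), C(d6,17), B(d4,10)
A→slot 6; H→slot 5; G→slot 1; E→slot 4; F→slot 3; D→slot 2; C skipped; B skipped.
6 of 8 scheduled.

6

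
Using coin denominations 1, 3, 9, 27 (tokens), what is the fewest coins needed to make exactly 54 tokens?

Greedy: take as many of the largest coin as possible, then repeat with the remainder.
54 = 2×27
Total coins = 2 = 2

2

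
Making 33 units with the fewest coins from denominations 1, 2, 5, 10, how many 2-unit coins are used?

1

Use the largest denomination that fits, subtract, and repeat.
33 = 3×10 + 1×2 + 1×1
Count of 2: 1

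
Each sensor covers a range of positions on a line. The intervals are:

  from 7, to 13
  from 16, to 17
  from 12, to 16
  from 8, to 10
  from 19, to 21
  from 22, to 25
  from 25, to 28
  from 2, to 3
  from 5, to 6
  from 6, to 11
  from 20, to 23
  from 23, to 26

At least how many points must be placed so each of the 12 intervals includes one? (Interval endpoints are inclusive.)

Process intervals by earliest right end; each time one isn't hit yet, stab at its right endpoint.
By right end: [2,3]  [5,6]  [8,10]  [6,11]  [7,13]  [12,16]  [16,17]  [19,21]  [20,23]  [22,25]  [23,26]  [25,28]
[2,3] uncovered → point at 3; [5,6] uncovered → point at 6; [8,10] uncovered → point at 10; [12,16] uncovered → point at 16; [19,21] uncovered → point at 21; [22,25] uncovered → point at 25.
Points: 3, 6, 10, 16, 21, 25 (6 total).

6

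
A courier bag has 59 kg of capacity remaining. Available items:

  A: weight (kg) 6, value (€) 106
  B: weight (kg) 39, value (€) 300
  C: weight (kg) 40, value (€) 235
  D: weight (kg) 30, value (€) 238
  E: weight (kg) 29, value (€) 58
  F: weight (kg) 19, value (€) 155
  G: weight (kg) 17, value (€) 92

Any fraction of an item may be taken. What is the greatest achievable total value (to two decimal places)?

529.77

Greedy by value/weight ratio, highest first.
Order: A (106/6=17.67) > F (155/19=8.16) > D (238/30=7.93) > B (300/39=7.69) > C (235/40=5.88) > G (92/17=5.41) > E (58/29=2.00)
Fill: take A (6 @ 106) → take F (19 @ 155) → take D (30 @ 238) → take 4/39 of B → 30.77; 59/59 used.
Total value = 529.77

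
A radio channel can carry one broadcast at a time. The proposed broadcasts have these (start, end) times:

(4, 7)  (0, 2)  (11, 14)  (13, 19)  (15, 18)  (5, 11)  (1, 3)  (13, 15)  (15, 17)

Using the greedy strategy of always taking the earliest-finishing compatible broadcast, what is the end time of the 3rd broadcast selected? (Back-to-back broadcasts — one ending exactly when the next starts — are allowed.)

Order by finish time; keep every interval that doesn't clash with the previous kept one.
Sorted by end: (0,2)  (1,3)  (4,7)  (5,11)  (11,14)  (13,15)  (15,17)  (15,18)  (13,19)
take (0,2); take (4,7); take (11,14); take (15,17); skip (15,18).
Selected: (0,2) (4,7) (11,14) (15,17)

14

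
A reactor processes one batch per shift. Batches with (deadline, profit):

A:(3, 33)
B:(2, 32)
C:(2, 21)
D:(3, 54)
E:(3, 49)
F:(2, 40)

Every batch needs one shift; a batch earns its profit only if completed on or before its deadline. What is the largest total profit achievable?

143

Take jobs in profit order; each goes to the latest open slot no later than its deadline.
By profit: D(d3,54), E(d3,49), F(d2,40), A(d3,33), B(d2,32), C(d2,21)
D→slot 3; E→slot 2; F→slot 1; A skipped; B skipped; C skipped.
Profit = 40 + 49 + 54 = 143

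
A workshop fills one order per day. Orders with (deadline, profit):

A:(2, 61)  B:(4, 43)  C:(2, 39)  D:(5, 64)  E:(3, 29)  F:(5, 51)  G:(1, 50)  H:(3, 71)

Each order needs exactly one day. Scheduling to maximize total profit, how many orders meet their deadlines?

Take jobs in profit order; each goes to the latest open slot no later than its deadline.
By profit: H(d3,71), D(d5,64), A(d2,61), F(d5,51), G(d1,50), B(d4,43), C(d2,39), E(d3,29)
H→slot 3; D→slot 5; A→slot 2; F→slot 4; G→slot 1; B skipped; C skipped; E skipped.
5 of 8 scheduled.

5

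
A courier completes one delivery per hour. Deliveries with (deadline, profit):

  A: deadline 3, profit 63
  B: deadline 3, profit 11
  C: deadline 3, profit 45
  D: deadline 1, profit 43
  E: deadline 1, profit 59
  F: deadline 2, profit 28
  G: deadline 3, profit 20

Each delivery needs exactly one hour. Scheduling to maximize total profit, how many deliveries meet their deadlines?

3

Take jobs in profit order; each goes to the latest open slot no later than its deadline.
Profit order: A=63 E=59 C=45 D=43 F=28 G=20 B=11
Assign: A→slot 3, E→slot 1, C→slot 2, D skipped, F skipped, G skipped, B skipped.
Slots: [1:E] [2:C] [3:A]
3 of 7 scheduled.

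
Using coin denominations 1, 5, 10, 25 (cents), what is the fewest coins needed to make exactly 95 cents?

95 = 3×25 + 2×10
Total coins = 3 + 2 = 5

5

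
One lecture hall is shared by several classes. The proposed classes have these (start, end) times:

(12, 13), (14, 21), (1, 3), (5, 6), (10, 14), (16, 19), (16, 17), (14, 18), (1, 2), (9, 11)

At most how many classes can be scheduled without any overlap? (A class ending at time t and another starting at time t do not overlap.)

5

Sort by end time and greedily take each interval whose start is ≥ the last chosen end.
Sorted by end: (1,2)  (1,3)  (5,6)  (9,11)  (12,13)  (10,14)  (16,17)  (14,18)  (16,19)  (14,21)
take (1,2); skip (1,3); take (5,6); take (9,11); take (12,13); skip (10,14); take (16,17); skip (14,21).
Selected 5 classes.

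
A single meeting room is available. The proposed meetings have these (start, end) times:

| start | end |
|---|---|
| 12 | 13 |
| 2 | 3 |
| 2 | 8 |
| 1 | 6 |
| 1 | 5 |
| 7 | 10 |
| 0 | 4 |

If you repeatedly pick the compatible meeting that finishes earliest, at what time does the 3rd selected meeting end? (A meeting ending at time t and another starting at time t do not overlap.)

Sorted by end: (2,3)  (0,4)  (1,5)  (1,6)  (2,8)  (7,10)  (12,13)
take (2,3); skip (0,4); skip (1,5); skip (1,6); skip (2,8); take (7,10); take (12,13).
Selected: (2,3) (7,10) (12,13)

13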